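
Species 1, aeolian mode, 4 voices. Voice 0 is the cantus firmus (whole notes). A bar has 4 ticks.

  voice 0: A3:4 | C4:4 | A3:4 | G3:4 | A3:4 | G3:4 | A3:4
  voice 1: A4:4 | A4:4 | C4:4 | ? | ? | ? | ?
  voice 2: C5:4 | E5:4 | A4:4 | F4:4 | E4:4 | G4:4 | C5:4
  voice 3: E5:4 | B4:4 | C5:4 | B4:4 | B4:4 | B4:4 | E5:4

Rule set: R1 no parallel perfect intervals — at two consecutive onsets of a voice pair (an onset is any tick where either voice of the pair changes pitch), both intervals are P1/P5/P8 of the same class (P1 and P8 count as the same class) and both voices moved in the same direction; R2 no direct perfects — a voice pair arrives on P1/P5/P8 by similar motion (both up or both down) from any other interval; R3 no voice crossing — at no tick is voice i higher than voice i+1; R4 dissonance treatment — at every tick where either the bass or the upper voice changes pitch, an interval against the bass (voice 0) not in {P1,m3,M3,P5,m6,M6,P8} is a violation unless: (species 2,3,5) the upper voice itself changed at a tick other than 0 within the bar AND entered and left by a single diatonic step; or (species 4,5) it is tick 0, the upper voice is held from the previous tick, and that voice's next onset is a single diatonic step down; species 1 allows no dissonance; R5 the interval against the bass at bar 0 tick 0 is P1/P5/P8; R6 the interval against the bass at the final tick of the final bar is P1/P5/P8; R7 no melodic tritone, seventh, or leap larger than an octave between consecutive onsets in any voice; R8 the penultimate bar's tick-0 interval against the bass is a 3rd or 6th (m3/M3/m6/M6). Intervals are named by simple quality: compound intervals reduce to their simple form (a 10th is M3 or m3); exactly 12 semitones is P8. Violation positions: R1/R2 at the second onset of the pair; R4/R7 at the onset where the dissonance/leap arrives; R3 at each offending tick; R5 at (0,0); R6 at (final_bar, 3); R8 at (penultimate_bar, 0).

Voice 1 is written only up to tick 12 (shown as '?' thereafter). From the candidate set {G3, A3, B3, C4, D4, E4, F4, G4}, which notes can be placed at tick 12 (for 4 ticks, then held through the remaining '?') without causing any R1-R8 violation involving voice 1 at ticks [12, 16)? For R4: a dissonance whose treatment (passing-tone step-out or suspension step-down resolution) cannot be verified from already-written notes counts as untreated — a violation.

{D4, E4}

G3: violates R2
A3: violates R4
B3: violates R1
C4: violates R4
D4: legal
E4: legal
F4: violates R4
G4: violates R3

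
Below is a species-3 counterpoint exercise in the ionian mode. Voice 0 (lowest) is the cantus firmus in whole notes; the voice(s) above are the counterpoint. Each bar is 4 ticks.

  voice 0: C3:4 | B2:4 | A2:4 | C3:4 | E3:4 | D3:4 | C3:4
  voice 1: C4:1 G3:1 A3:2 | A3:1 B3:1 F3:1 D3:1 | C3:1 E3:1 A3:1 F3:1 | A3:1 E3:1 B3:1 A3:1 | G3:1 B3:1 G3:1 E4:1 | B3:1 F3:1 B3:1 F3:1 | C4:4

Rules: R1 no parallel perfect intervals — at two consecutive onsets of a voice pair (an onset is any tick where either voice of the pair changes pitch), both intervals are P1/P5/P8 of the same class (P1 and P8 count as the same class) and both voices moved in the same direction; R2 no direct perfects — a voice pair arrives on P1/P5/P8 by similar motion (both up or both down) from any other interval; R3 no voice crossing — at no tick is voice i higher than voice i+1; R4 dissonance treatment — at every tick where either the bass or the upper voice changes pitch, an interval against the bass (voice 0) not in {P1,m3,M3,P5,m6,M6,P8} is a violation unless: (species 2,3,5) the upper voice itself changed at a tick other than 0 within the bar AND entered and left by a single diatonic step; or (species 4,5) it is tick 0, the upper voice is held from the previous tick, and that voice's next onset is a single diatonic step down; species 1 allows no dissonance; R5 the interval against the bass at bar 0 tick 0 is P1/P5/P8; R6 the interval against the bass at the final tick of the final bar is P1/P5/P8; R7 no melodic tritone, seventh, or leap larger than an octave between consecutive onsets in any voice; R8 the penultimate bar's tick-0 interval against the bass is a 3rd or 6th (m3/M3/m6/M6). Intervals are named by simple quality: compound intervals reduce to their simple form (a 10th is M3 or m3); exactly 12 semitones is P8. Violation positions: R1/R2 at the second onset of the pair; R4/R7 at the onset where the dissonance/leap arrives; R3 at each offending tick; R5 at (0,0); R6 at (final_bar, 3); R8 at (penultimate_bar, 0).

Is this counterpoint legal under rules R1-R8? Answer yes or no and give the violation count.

No (7 violations)

bar 0: v0=C3 v1=C4 (P8)
bar 1: v0=B2 v1=A3 (m7)
bar 2: v0=A2 v1=C3 (m3)
bar 3: v0=C3 v1=A3 (M6)
bar 4: v0=E3 v1=G3 (m3)
bar 5: v0=D3 v1=B3 (M6)
bar 6: v0=C3 v1=C4 (P8)
  R4 @ bar1.0: B2/A3 m7 untreated
  R4 @ bar1.2: B2/F3 TT untreated
  R7 @ bar1.2: B3->F3 leap 6st
  R4 @ bar3.2: C3/B3 M7 untreated
  R7 @ bar5.1: B3->F3 leap 6st
  R7 @ bar5.2: F3->B3 leap 6st
  R7 @ bar5.3: B3->F3 leap 6st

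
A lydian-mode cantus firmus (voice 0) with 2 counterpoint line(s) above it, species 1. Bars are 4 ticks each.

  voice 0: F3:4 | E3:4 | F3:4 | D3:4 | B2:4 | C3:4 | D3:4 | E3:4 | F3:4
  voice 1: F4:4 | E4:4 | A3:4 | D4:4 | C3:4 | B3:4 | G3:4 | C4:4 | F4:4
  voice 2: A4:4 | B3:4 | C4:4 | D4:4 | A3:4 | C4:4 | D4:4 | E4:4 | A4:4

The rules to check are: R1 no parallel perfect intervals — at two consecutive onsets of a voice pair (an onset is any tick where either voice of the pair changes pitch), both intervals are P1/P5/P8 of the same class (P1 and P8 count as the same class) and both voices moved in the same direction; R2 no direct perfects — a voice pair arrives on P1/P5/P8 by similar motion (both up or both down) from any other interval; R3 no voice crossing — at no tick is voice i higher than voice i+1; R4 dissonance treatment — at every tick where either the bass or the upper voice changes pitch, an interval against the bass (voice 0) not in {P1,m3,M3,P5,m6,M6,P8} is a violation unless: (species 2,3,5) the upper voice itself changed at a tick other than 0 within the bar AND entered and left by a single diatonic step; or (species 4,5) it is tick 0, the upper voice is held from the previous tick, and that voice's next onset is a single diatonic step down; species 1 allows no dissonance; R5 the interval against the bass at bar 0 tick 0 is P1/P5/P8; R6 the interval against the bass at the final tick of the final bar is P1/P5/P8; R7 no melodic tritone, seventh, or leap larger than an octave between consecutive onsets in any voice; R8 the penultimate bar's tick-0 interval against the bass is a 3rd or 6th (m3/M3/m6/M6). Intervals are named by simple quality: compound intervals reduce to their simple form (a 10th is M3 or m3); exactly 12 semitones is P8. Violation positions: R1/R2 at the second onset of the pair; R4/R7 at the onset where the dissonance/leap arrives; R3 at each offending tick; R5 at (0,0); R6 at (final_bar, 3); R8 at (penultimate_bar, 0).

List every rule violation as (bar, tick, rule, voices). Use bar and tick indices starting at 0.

(0, 0, R5, (0, 2))
(1, 0, R1, (0, 1))
(1, 0, R2, (0, 2))
(1, 0, R3, (1, 2))
(1, 0, R7, (2,))
(1, 1, R3, (1, 2))
(1, 2, R3, (1, 2))
(1, 3, R3, (1, 2))
(2, 0, R1, (0, 2))
(3, 0, R2, (1, 2))
(4, 0, R4, (0, 1))
(4, 0, R4, (0, 2))
(4, 0, R7, (1,))
(5, 0, R2, (0, 2))
(5, 0, R4, (0, 1))
(5, 0, R7, (1,))
(6, 0, R1, (0, 2))
(6, 0, R4, (0, 1))
(7, 0, R1, (0, 2))
(7, 0, R8, (0, 2))
(8, 0, R2, (0, 1))
(8, 3, R6, (0, 2))

bar 0: v0=F3 v1=F4 v2=A4 downbeat M3
bar 1: v0=E3 v1=E4 v2=B3 downbeat P5
bar 2: v0=F3 v1=A3 v2=C4 downbeat P5
bar 3: v0=D3 v1=D4 v2=D4 downbeat P8
bar 4: v0=B2 v1=C3 v2=A3 downbeat m7
bar 5: v0=C3 v1=B3 v2=C4 downbeat P8
bar 6: v0=D3 v1=G3 v2=D4 downbeat P8
bar 7: v0=E3 v1=C4 v2=E4 downbeat P8
bar 8: v0=F3 v1=F4 v2=A4 downbeat M3
  -> R5 @ bar 0 tick 0 v(0, 2): opens on M3
  -> R1 @ bar 1 tick 0 v(0, 1): F3/F4 P8 -> E3/E4 P8 similar
  -> R2 @ bar 1 tick 0 v(0, 2): F3/A4 M3 -> E3/B3 P5 similar
  -> R3 @ bar 1 tick 0 v(1, 2): E4 above B3
  -> R7 @ bar 1 tick 0 v(2,): A4->B3 leap 10st
  -> R3 @ bar 1 tick 1 v(1, 2): E4 above B3
  -> R3 @ bar 1 tick 2 v(1, 2): E4 above B3
  -> R3 @ bar 1 tick 3 v(1, 2): E4 above B3
  -> R1 @ bar 2 tick 0 v(0, 2): E3/B3 P5 -> F3/C4 P5 similar
  -> R2 @ bar 3 tick 0 v(1, 2): A3/C4 m3 -> D4/D4 P1 similar
  -> R4 @ bar 4 tick 0 v(0, 1): B2/C3 m2 untreated
  -> R4 @ bar 4 tick 0 v(0, 2): B2/A3 m7 untreated
  -> R7 @ bar 4 tick 0 v(1,): D4->C3 leap 14st
  -> R2 @ bar 5 tick 0 v(0, 2): B2/A3 m7 -> C3/C4 P8 similar
  -> R4 @ bar 5 tick 0 v(0, 1): C3/B3 M7 untreated
  -> R7 @ bar 5 tick 0 v(1,): C3->B3 leap 11st
  -> R1 @ bar 6 tick 0 v(0, 2): C3/C4 P8 -> D3/D4 P8 similar
  -> R4 @ bar 6 tick 0 v(0, 1): D3/G3 P4 untreated
  -> R1 @ bar 7 tick 0 v(0, 2): D3/D4 P8 -> E3/E4 P8 similar
  -> R8 @ bar 7 tick 0 v(0, 2): penult P8 not 3rd/6th
  -> R2 @ bar 8 tick 0 v(0, 1): E3/C4 m6 -> F3/F4 P8 similar
  -> R6 @ bar 8 tick 3 v(0, 2): closes on M3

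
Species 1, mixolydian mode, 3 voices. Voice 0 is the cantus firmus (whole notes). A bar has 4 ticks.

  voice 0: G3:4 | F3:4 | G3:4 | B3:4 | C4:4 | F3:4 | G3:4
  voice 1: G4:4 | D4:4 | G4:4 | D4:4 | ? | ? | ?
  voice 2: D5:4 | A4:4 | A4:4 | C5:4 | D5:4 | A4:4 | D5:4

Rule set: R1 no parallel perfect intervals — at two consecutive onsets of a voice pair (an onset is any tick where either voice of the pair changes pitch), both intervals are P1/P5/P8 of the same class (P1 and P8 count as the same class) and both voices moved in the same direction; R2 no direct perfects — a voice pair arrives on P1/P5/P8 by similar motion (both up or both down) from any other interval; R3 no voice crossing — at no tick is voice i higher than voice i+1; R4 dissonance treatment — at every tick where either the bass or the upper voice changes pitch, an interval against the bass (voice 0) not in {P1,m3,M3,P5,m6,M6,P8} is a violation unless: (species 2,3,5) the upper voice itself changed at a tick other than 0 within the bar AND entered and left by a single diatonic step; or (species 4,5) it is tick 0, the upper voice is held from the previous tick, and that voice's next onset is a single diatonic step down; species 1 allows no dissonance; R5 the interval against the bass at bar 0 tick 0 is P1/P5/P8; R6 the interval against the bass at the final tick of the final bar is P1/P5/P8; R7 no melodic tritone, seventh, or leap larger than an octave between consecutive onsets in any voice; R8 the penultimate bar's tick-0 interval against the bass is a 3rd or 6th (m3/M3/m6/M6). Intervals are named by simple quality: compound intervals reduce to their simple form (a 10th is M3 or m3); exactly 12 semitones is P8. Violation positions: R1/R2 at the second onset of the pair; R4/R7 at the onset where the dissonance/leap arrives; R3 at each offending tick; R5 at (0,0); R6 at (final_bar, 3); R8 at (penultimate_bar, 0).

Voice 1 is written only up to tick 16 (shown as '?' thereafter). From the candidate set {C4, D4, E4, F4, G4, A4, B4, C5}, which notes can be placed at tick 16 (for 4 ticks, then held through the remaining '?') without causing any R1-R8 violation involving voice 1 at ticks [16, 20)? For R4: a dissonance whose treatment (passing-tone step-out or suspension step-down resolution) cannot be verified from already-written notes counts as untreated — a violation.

{A4, C4, E4}

C4: legal
D4: violates R4
E4: legal
F4: violates R4
G4: violates R2
A4: legal
B4: violates R4
C5: violates R2,R7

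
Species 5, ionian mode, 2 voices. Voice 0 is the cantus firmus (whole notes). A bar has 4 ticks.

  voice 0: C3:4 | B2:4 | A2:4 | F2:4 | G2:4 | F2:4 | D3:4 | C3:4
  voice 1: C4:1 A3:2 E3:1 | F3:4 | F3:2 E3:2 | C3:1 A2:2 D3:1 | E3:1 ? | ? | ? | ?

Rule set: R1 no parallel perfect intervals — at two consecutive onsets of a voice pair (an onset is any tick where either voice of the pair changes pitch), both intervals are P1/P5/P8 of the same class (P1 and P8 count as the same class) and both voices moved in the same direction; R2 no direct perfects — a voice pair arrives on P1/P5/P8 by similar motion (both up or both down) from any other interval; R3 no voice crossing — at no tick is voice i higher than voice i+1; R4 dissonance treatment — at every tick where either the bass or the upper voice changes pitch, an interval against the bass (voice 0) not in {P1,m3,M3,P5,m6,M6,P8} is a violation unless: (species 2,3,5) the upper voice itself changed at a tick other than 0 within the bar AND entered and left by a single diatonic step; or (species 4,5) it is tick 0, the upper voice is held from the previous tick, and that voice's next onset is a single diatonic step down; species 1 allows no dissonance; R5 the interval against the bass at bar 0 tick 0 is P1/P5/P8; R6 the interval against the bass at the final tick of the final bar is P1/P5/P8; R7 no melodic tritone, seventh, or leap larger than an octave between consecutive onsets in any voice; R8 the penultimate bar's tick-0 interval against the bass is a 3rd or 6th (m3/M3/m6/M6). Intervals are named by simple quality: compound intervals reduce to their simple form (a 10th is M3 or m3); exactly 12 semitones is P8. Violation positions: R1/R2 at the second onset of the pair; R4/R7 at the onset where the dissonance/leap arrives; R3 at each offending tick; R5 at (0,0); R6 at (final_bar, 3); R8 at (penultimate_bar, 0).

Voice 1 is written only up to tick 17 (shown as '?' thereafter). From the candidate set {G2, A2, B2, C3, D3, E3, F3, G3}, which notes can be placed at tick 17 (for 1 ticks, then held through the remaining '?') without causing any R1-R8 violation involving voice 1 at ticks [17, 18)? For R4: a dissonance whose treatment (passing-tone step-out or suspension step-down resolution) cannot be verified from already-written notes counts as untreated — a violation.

{B2, D3, E3, G2, G3}

G2: legal
A2: violates R4
B2: legal
C3: violates R4
D3: legal
E3: legal
F3: violates R4
G3: legal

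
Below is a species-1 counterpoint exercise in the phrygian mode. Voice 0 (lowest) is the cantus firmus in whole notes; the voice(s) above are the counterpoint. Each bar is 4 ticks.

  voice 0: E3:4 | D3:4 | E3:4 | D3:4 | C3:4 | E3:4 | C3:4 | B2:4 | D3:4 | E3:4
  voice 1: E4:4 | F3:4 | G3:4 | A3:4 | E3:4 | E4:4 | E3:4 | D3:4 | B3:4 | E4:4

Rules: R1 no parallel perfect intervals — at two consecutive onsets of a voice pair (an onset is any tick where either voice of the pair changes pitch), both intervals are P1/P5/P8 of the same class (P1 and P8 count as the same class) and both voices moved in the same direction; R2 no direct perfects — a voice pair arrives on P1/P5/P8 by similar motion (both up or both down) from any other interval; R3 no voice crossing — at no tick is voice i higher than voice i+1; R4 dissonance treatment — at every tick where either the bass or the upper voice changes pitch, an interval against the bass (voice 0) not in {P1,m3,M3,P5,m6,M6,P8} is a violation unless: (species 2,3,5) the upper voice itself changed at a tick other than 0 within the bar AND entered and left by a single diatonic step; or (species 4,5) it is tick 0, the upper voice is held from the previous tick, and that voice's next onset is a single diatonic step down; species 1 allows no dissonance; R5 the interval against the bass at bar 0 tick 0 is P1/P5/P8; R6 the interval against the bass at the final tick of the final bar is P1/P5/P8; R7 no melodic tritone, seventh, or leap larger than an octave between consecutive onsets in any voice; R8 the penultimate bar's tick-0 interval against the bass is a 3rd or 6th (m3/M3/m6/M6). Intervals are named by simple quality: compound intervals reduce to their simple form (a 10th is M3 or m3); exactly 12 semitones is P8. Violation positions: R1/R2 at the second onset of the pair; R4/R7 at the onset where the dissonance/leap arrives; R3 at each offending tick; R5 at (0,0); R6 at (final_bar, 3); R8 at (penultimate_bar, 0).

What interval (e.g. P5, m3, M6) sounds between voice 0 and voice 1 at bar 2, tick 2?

m3

voice 0=E3 voice 1=G3 -> m3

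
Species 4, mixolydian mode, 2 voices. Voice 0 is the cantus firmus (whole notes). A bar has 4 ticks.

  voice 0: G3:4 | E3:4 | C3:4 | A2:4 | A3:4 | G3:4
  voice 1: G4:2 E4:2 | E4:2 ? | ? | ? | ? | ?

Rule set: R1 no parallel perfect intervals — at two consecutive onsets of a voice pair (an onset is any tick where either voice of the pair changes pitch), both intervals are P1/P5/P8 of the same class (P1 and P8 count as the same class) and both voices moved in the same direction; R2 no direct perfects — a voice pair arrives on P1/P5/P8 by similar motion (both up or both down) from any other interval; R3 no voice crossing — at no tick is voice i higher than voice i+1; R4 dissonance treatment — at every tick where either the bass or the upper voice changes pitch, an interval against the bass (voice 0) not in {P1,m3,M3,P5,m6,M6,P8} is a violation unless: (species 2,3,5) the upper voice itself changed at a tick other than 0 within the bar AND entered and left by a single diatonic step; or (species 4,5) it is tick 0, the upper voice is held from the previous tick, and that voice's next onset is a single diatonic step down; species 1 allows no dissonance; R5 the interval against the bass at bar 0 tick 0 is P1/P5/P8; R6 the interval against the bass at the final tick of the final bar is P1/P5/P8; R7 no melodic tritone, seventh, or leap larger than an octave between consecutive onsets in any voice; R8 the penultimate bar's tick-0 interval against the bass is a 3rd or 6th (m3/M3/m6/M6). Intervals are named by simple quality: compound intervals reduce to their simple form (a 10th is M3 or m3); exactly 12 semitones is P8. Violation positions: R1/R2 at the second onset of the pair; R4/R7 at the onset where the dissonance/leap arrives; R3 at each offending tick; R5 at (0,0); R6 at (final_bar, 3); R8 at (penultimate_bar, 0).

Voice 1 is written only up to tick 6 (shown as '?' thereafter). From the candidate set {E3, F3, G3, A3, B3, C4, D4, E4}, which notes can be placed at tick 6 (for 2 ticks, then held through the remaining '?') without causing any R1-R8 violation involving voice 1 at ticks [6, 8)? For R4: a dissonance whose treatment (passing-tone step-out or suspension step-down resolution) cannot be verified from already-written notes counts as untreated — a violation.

{B3, C4, E3, E4, G3}

E3: legal
F3: violates R4,R7
G3: legal
A3: violates R4
B3: legal
C4: legal
D4: violates R4
E4: legal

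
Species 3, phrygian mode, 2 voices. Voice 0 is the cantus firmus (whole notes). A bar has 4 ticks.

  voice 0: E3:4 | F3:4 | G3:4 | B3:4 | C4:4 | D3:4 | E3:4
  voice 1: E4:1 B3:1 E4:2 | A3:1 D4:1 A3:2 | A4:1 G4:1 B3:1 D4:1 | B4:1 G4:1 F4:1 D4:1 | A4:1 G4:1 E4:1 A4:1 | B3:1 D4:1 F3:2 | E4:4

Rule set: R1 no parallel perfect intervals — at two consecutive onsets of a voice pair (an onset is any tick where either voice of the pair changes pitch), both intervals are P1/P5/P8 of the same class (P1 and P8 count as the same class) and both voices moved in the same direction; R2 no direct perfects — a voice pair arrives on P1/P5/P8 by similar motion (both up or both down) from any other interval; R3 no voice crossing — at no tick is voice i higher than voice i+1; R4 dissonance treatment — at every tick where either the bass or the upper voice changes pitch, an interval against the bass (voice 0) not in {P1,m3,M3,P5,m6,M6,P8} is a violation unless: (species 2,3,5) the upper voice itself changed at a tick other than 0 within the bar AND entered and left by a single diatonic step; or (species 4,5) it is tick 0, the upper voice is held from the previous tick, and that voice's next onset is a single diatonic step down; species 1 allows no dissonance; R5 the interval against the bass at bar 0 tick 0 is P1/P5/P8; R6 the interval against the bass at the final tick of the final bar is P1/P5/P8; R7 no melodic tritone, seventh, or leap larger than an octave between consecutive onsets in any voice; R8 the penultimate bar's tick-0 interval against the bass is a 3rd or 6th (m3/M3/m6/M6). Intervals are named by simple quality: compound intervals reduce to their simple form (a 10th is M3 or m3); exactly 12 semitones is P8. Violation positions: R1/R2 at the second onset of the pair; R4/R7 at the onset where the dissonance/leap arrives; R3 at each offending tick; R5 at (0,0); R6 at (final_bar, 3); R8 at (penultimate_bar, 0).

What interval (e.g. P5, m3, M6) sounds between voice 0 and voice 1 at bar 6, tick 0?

P8

voice 0=E3 voice 1=E4 -> P8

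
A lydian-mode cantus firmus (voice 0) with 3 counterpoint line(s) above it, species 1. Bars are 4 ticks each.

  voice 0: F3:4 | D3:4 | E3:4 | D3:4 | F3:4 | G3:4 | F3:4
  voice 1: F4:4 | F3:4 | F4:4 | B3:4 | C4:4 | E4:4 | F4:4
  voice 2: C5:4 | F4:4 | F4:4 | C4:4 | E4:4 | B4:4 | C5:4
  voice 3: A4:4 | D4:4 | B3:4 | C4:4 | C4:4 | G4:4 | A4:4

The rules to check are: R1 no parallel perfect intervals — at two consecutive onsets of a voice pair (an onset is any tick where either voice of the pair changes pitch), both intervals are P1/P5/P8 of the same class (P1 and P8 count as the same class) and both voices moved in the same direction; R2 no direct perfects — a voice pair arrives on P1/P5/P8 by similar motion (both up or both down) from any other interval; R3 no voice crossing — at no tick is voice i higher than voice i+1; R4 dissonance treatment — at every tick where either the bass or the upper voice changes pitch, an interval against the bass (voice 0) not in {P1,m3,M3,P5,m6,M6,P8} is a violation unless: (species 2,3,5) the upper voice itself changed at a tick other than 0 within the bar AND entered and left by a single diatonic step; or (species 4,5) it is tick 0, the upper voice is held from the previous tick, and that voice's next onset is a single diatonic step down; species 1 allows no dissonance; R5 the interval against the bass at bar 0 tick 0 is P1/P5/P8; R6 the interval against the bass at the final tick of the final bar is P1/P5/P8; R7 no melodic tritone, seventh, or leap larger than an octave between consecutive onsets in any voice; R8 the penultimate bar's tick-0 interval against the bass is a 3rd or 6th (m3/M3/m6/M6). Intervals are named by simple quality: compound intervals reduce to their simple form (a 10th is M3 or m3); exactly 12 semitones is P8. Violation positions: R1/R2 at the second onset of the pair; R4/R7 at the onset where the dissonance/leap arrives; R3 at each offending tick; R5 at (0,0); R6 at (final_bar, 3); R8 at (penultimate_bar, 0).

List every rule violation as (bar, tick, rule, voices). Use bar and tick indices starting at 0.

(0, 0, R3, (2, 3))
(0, 0, R5, (0, 3))
(0, 1, R3, (2, 3))
(0, 2, R3, (2, 3))
(0, 3, R3, (2, 3))
(1, 0, R2, (0, 3))
(1, 0, R2, (1, 2))
(1, 0, R3, (2, 3))
(1, 1, R3, (2, 3))
(1, 2, R3, (2, 3))
(1, 3, R3, (2, 3))
(2, 0, R3, (2, 3))
(2, 0, R4, (0, 1))
(2, 0, R4, (0, 2))
(2, 1, R3, (2, 3))
(2, 2, R3, (2, 3))
(2, 3, R3, (2, 3))
(3, 0, R4, (0, 2))
(3, 0, R4, (0, 3))
(3, 0, R7, (1,))
(4, 0, R2, (0, 1))
(4, 0, R3, (2, 3))
(4, 0, R4, (0, 2))
(4, 1, R3, (2, 3))
(4, 2, R3, (2, 3))
(4, 3, R3, (2, 3))
(5, 0, R2, (0, 3))
(5, 0, R2, (1, 2))
(5, 0, R3, (2, 3))
(5, 0, R8, (0, 3))
(5, 1, R3, (2, 3))
(5, 2, R3, (2, 3))
(5, 3, R3, (2, 3))
(6, 0, R1, (1, 2))
(6, 0, R3, (2, 3))
(6, 1, R3, (2, 3))
(6, 2, R3, (2, 3))
(6, 3, R3, (2, 3))
(6, 3, R6, (0, 3))

bar 0: v0=F3 v1=F4 v2=C5 v3=A4 downbeat M3
bar 1: v0=D3 v1=F3 v2=F4 v3=D4 downbeat P8
bar 2: v0=E3 v1=F4 v2=F4 v3=B3 downbeat P5
bar 3: v0=D3 v1=B3 v2=C4 v3=C4 downbeat m7
bar 4: v0=F3 v1=C4 v2=E4 v3=C4 downbeat P5
bar 5: v0=G3 v1=E4 v2=B4 v3=G4 downbeat P8
bar 6: v0=F3 v1=F4 v2=C5 v3=A4 downbeat M3
  -> R3 @ bar 0 tick 0 v(2, 3): C5 above A4
  -> R5 @ bar 0 tick 0 v(0, 3): opens on M3
  -> R3 @ bar 0 tick 1 v(2, 3): C5 above A4
  -> R3 @ bar 0 tick 2 v(2, 3): C5 above A4
  -> R3 @ bar 0 tick 3 v(2, 3): C5 above A4
  -> R2 @ bar 1 tick 0 v(0, 3): F3/A4 M3 -> D3/D4 P8 similar
  -> R2 @ bar 1 tick 0 v(1, 2): F4/C5 P5 -> F3/F4 P8 similar
  -> R3 @ bar 1 tick 0 v(2, 3): F4 above D4
  -> R3 @ bar 1 tick 1 v(2, 3): F4 above D4
  -> R3 @ bar 1 tick 2 v(2, 3): F4 above D4
  -> R3 @ bar 1 tick 3 v(2, 3): F4 above D4
  -> R3 @ bar 2 tick 0 v(2, 3): F4 above B3
  -> R4 @ bar 2 tick 0 v(0, 1): E3/F4 m2 untreated
  -> R4 @ bar 2 tick 0 v(0, 2): E3/F4 m2 untreated
  -> R3 @ bar 2 tick 1 v(2, 3): F4 above B3
  -> R3 @ bar 2 tick 2 v(2, 3): F4 above B3
  -> R3 @ bar 2 tick 3 v(2, 3): F4 above B3
  -> R4 @ bar 3 tick 0 v(0, 2): D3/C4 m7 untreated
  -> R4 @ bar 3 tick 0 v(0, 3): D3/C4 m7 untreated
  -> R7 @ bar 3 tick 0 v(1,): F4->B3 leap 6st
  -> R2 @ bar 4 tick 0 v(0, 1): D3/B3 M6 -> F3/C4 P5 similar
  -> R3 @ bar 4 tick 0 v(2, 3): E4 above C4
  -> R4 @ bar 4 tick 0 v(0, 2): F3/E4 M7 untreated
  -> R3 @ bar 4 tick 1 v(2, 3): E4 above C4
  -> R3 @ bar 4 tick 2 v(2, 3): E4 above C4
  -> R3 @ bar 4 tick 3 v(2, 3): E4 above C4
  -> R2 @ bar 5 tick 0 v(0, 3): F3/C4 P5 -> G3/G4 P8 similar
  -> R2 @ bar 5 tick 0 v(1, 2): C4/E4 M3 -> E4/B4 P5 similar
  -> R3 @ bar 5 tick 0 v(2, 3): B4 above G4
  -> R8 @ bar 5 tick 0 v(0, 3): penult P8 not 3rd/6th
  -> R3 @ bar 5 tick 1 v(2, 3): B4 above G4
  -> R3 @ bar 5 tick 2 v(2, 3): B4 above G4
  -> R3 @ bar 5 tick 3 v(2, 3): B4 above G4
  -> R1 @ bar 6 tick 0 v(1, 2): E4/B4 P5 -> F4/C5 P5 similar
  -> R3 @ bar 6 tick 0 v(2, 3): C5 above A4
  -> R3 @ bar 6 tick 1 v(2, 3): C5 above A4
  -> R3 @ bar 6 tick 2 v(2, 3): C5 above A4
  -> R3 @ bar 6 tick 3 v(2, 3): C5 above A4
  -> R6 @ bar 6 tick 3 v(0, 3): closes on M3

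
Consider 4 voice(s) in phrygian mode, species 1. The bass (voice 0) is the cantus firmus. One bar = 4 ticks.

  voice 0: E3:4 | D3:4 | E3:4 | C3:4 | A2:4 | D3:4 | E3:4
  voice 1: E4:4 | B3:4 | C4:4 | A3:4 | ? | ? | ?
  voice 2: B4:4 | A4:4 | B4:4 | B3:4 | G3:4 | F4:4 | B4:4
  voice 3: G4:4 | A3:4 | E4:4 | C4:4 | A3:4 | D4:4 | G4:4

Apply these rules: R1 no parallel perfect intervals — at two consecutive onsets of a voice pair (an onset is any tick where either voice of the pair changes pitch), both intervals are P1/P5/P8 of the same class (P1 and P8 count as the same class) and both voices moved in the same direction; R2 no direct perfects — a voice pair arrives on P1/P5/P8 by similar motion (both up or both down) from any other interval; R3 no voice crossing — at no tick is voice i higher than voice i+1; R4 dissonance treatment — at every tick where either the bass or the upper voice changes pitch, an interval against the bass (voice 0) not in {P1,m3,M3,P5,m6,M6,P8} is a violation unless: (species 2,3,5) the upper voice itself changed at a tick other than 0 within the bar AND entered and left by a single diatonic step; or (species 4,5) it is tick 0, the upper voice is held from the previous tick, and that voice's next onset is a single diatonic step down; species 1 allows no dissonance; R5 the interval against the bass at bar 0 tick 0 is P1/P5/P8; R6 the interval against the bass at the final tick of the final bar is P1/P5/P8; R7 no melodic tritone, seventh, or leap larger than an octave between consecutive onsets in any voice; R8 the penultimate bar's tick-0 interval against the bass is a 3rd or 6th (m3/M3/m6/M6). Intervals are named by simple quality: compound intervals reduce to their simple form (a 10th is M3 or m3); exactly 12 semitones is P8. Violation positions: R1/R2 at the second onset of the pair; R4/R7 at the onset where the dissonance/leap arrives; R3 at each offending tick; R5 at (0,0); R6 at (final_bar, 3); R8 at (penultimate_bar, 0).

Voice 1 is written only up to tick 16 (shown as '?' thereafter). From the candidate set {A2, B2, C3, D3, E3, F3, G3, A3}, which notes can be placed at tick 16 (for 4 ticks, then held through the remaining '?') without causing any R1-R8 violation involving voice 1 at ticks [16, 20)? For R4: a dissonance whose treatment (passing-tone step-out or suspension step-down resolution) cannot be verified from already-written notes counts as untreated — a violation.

{F3}

A2: violates R2
B2: violates R4,R7
C3: violates R2
D3: violates R2,R4
E3: violates R2
F3: legal
G3: violates R2,R4
A3: violates R3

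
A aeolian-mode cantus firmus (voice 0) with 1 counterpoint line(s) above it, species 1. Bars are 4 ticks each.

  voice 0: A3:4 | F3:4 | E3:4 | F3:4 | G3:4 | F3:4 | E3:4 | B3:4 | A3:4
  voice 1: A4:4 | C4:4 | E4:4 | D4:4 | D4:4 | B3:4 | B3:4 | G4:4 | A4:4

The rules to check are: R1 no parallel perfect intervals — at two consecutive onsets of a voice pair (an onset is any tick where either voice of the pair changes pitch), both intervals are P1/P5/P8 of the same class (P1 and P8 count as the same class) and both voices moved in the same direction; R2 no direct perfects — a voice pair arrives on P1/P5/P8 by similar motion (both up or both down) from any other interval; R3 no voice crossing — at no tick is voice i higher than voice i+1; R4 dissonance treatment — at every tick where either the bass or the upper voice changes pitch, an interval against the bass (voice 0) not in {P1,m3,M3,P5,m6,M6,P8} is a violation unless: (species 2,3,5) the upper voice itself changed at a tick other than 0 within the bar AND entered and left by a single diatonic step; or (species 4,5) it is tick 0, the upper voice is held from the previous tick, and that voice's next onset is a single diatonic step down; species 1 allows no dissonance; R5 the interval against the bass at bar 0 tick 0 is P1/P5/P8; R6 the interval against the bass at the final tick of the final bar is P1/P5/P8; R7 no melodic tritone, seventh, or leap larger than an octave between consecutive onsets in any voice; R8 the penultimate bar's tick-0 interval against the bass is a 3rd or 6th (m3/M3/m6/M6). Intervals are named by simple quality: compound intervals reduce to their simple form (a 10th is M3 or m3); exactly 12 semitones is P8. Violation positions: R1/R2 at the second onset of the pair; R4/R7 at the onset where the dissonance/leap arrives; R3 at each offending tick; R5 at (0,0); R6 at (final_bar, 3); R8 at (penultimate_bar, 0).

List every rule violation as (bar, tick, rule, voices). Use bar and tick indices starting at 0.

bar 0: v0=A3 v1=A4 downbeat P8
bar 1: v0=F3 v1=C4 downbeat P5
bar 2: v0=E3 v1=E4 downbeat P8
bar 3: v0=F3 v1=D4 downbeat M6
bar 4: v0=G3 v1=D4 downbeat P5
bar 5: v0=F3 v1=B3 downbeat TT
bar 6: v0=E3 v1=B3 downbeat P5
bar 7: v0=B3 v1=G4 downbeat m6
bar 8: v0=A3 v1=A4 downbeat P8
  -> R2 @ bar 1 tick 0 v(0, 1): A3/A4 P8 -> F3/C4 P5 similar
  -> R4 @ bar 5 tick 0 v(0, 1): F3/B3 TT untreated

(1, 0, R2, (0, 1))
(5, 0, R4, (0, 1))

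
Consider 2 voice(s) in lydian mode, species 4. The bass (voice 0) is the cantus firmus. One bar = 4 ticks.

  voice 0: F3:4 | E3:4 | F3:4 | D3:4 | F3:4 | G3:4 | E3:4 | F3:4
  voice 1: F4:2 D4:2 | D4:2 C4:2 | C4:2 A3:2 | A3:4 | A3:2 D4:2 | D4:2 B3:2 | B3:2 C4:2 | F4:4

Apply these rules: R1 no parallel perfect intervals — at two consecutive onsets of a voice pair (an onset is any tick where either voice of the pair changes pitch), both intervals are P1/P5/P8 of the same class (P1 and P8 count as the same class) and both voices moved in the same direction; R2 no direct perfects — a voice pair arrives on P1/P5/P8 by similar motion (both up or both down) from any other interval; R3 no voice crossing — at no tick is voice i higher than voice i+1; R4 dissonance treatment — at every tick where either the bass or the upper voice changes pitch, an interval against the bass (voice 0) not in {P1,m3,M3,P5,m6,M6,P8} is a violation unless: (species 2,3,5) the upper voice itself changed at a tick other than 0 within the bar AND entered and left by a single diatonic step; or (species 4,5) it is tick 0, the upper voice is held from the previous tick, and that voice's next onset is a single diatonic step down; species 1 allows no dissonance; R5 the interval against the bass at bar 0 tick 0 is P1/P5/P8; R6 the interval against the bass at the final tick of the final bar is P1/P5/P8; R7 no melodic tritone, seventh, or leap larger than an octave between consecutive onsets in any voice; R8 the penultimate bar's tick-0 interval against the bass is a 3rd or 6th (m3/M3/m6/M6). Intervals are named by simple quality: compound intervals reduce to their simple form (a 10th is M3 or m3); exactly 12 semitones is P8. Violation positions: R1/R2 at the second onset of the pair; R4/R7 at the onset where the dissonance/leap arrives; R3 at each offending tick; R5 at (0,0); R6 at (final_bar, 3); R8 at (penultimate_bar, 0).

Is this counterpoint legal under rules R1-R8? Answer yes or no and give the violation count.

No (2 violations)

bar 0: v0=F3 v1=F4 (P8)
bar 1: v0=E3 v1=D4 (m7)
bar 2: v0=F3 v1=C4 (P5)
bar 3: v0=D3 v1=A3 (P5)
bar 4: v0=F3 v1=A3 (M3)
bar 5: v0=G3 v1=D4 (P5)
bar 6: v0=E3 v1=B3 (P5)
bar 7: v0=F3 v1=F4 (P8)
  R8 @ bar6.0: penult P5 not 3rd/6th
  R2 @ bar7.0: E3/C4 m6 -> F3/F4 P8 similar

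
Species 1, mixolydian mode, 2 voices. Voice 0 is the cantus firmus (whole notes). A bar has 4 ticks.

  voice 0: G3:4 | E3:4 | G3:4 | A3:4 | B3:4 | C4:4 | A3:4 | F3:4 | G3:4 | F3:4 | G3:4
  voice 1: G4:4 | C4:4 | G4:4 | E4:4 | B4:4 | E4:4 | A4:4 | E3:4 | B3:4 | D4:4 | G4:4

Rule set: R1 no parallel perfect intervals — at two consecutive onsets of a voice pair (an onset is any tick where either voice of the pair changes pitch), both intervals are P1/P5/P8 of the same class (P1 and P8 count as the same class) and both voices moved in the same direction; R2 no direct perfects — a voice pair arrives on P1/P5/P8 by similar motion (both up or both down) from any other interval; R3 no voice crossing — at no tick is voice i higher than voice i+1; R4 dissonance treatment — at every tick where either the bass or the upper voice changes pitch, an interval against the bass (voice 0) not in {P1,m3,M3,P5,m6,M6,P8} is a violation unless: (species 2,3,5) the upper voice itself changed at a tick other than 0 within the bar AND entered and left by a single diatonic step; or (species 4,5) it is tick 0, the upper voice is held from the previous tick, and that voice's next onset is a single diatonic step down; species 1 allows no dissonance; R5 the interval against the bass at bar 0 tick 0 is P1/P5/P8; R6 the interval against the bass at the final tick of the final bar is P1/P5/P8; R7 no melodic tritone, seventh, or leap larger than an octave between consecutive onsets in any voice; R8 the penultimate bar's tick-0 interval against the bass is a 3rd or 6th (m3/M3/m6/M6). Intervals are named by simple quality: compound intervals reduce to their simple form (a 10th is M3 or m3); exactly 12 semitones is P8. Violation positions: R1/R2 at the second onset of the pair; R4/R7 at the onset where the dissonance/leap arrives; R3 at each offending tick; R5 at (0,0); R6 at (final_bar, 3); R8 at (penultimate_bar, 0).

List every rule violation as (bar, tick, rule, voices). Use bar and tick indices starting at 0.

bar 0: v0=G3 v1=G4 downbeat P8
bar 1: v0=E3 v1=C4 downbeat m6
bar 2: v0=G3 v1=G4 downbeat P8
bar 3: v0=A3 v1=E4 downbeat P5
bar 4: v0=B3 v1=B4 downbeat P8
bar 5: v0=C4 v1=E4 downbeat M3
bar 6: v0=A3 v1=A4 downbeat P8
bar 7: v0=F3 v1=E3 downbeat m2
bar 8: v0=G3 v1=B3 downbeat M3
bar 9: v0=F3 v1=D4 downbeat M6
bar 10: v0=G3 v1=G4 downbeat P8
  -> R2 @ bar 2 tick 0 v(0, 1): E3/C4 m6 -> G3/G4 P8 similar
  -> R2 @ bar 4 tick 0 v(0, 1): A3/E4 P5 -> B3/B4 P8 similar
  -> R3 @ bar 7 tick 0 v(0, 1): F3 above E3
  -> R4 @ bar 7 tick 0 v(0, 1): F3/E3 m2 untreated
  -> R7 @ bar 7 tick 0 v(1,): A4->E3 leap 17st
  -> R3 @ bar 7 tick 1 v(0, 1): F3 above E3
  -> R3 @ bar 7 tick 2 v(0, 1): F3 above E3
  -> R3 @ bar 7 tick 3 v(0, 1): F3 above E3
  -> R2 @ bar 10 tick 0 v(0, 1): F3/D4 M6 -> G3/G4 P8 similar

(2, 0, R2, (0, 1))
(4, 0, R2, (0, 1))
(7, 0, R3, (0, 1))
(7, 0, R4, (0, 1))
(7, 0, R7, (1,))
(7, 1, R3, (0, 1))
(7, 2, R3, (0, 1))
(7, 3, R3, (0, 1))
(10, 0, R2, (0, 1))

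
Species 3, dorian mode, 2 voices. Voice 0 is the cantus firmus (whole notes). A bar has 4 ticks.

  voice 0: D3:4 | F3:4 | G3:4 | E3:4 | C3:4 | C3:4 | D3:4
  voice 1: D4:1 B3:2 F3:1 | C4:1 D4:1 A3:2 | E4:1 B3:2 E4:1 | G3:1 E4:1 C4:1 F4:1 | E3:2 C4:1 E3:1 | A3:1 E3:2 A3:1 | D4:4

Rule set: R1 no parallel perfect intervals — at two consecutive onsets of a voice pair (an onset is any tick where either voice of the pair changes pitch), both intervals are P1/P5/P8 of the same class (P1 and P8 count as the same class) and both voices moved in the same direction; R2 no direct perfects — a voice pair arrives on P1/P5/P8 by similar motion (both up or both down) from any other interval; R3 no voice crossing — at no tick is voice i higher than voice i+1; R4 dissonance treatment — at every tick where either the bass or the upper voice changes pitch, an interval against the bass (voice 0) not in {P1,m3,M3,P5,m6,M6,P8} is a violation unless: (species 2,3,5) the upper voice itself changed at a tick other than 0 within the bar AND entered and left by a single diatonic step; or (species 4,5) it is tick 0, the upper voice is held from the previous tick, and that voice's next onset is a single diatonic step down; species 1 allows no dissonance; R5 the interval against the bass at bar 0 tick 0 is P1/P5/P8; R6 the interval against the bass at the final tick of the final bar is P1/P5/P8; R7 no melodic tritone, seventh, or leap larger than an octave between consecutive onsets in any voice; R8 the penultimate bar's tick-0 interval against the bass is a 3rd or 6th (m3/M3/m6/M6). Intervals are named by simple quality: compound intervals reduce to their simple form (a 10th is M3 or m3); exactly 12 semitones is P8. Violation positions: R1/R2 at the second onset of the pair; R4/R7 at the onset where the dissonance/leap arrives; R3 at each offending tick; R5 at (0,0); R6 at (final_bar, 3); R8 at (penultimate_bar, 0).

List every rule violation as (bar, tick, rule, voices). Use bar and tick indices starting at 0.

bar 0: v0=D3 v1=D4 downbeat P8
bar 1: v0=F3 v1=C4 downbeat P5
bar 2: v0=G3 v1=E4 downbeat M6
bar 3: v0=E3 v1=G3 downbeat m3
bar 4: v0=C3 v1=E3 downbeat M3
bar 5: v0=C3 v1=A3 downbeat M6
bar 6: v0=D3 v1=D4 downbeat P8
  -> R7 @ bar 0 tick 3 v(1,): B3->F3 leap 6st
  -> R2 @ bar 1 tick 0 v(0, 1): D3/F3 m3 -> F3/C4 P5 similar
  -> R4 @ bar 3 tick 3 v(0, 1): E3/F4 m2 untreated
  -> R7 @ bar 4 tick 0 v(1,): F4->E3 leap 13st
  -> R2 @ bar 6 tick 0 v(0, 1): C3/A3 M6 -> D3/D4 P8 similar

(0, 3, R7, (1,))
(1, 0, R2, (0, 1))
(3, 3, R4, (0, 1))
(4, 0, R7, (1,))
(6, 0, R2, (0, 1))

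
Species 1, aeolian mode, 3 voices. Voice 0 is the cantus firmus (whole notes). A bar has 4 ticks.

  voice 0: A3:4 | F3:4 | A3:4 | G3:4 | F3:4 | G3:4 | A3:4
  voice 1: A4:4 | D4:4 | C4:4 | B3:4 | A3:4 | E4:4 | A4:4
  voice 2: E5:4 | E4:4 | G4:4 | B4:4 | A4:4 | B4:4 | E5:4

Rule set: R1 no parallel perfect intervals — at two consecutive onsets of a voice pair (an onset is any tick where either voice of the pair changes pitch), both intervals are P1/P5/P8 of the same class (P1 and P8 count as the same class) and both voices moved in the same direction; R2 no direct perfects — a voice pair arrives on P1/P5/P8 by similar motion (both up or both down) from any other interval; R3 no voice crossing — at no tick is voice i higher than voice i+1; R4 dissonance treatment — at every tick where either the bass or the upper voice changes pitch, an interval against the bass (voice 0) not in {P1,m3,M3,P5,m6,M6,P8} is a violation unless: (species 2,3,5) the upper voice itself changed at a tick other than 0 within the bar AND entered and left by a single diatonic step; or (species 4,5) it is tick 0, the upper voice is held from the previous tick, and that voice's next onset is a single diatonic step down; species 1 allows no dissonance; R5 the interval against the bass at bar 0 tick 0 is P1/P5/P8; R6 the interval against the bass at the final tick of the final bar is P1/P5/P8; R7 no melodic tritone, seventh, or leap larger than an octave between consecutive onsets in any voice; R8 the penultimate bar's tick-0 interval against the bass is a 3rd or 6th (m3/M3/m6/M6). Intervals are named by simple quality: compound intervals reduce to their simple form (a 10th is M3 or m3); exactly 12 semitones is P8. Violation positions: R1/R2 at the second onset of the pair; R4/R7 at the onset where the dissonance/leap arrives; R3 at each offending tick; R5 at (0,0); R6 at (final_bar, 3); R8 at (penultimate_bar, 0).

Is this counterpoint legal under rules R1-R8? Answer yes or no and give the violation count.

bar 0: v0=A3 v1=A4 v2=E5 (P5)
bar 1: v0=F3 v1=D4 v2=E4 (M7)
bar 2: v0=A3 v1=C4 v2=G4 (m7)
bar 3: v0=G3 v1=B3 v2=B4 (M3)
bar 4: v0=F3 v1=A3 v2=A4 (M3)
bar 5: v0=G3 v1=E4 v2=B4 (M3)
bar 6: v0=A3 v1=A4 v2=E5 (P5)
  R4 @ bar1.0: F3/E4 M7 untreated
  R4 @ bar2.0: A3/G4 m7 untreated
  R1 @ bar4.0: B3/B4 P8 -> A3/A4 P8 similar
  R2 @ bar5.0: A3/A4 P8 -> E4/B4 P5 similar
  R1 @ bar6.0: E4/B4 P5 -> A4/E5 P5 similar
  R2 @ bar6.0: G3/E4 M6 -> A3/A4 P8 similar
  R2 @ bar6.0: G3/B4 M3 -> A3/E5 P5 similar

No (7 violations)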